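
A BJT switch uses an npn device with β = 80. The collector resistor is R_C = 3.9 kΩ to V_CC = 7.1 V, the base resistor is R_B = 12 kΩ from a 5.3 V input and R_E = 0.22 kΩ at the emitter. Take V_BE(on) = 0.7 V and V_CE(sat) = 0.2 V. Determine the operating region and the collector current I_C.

saturation; I_C ≈ 1.7 mA

Assume active: I_B = (5.3 − 0.7)/(12 + 81×0.22) = 0.154 mA, I_C = β·I_B = 12.3 mA.
Then V_CE = 7.1 − 12.3×3.9 − 12.5×0.22 = -43.8 V < 0.2 V — the active assumption fails.
Re-solve with V_CE = 0.2 V. KCL at the emitter: V_E/R_E = (V_BB−0.7−V_E)/R_B + (V_CC−0.2−V_E)/R_C, giving V_E = 0.441 V.
I_C = (V_CC − 0.2 − V_E)/R_C = (6.9 − 0.441)/3.9 = 1.66 mA.
Check: I_B = (4.6 − 0.441)/12 = 0.347 mA, and β·I_B = 27.7 mA > I_C, confirming saturation.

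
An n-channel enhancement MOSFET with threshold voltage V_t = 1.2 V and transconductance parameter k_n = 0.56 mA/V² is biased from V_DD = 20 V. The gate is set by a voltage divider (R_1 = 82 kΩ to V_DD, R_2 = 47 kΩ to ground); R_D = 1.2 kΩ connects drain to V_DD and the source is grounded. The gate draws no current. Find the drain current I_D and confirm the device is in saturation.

V_G = V_DD·R_2/(R_1+R_2) = 20×47/129 = 7.29 V. With the source grounded, V_GS = V_G = 7.29 V.
Assume saturation: I_D = (k_n/2)(V_GS − V_t)² = (0.56/2)×(7.29 − 1.2)² = 0.28×6.09² = 10.4 mA.
V_DS = V_DD − I_D·R_D = 20 − 10.4×1.2 = 7.55 V.
Saturation requires V_DS ≥ V_GS − V_t = 6.09 V; 7.55 ≥ 6.09 ✓.

I_D ≈ 10 mA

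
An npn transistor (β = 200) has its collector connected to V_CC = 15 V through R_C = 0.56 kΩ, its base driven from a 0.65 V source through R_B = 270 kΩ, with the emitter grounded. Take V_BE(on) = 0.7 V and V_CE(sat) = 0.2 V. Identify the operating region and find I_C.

V_BB = 0.65 V ≤ V_BE(on) = 0.7 V, so the base-emitter junction is not forward biased.
The transistor is in cutoff: I_B = I_C = 0.

cutoff; I_C ≈ 0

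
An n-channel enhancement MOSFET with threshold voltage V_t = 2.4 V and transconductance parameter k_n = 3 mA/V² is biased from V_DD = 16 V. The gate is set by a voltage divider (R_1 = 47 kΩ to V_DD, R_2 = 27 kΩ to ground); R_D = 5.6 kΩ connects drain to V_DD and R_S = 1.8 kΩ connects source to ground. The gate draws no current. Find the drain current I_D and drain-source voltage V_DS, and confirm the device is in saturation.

I_D ≈ 1.4 mA, V_DS ≈ 5.8 V

V_G = V_DD·R_2/(R_1+R_2) = 16×27/74 = 5.84 V.
Assume saturation: I_D = (k_n/2)(V_GS − V_t)² with V_GS = V_G − I_D·R_S = 5.84 − 1.8·I_D.
Substituting gives 4.86·I_D² − 19.6·I_D + 17.7 = 0, with roots I_D = 1.38 or 2.65 mA.
The root I_D = 2.65 mA gives V_GS = 1.07 V ≤ V_t, so take I_D = 1.38 mA.
Then V_GS = 3.36 V and V_DS = V_DD − I_D(R_D+R_S) = 16 − 1.38×7.4 = 5.81 V.
Saturation requires V_DS ≥ V_GS − V_t = 0.958 V; 5.81 ≥ 0.958 ✓.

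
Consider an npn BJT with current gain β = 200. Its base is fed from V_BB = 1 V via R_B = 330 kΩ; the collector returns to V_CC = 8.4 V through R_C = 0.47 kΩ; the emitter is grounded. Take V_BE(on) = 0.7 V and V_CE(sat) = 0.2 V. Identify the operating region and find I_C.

active; I_C ≈ 0.18 mA

Assume active. Base-emitter loop: I_B = (V_BB − V_BE)/R_B = (1 − 0.7)/330 = 0.000909 mA.
I_C = β·I_B = 200×0.000909 = 0.182 mA.
V_CE = V_CC − I_C·R_C = 8.4 − 0.182×0.47 = 8.31 V > V_CE(sat), so the active-region assumption holds.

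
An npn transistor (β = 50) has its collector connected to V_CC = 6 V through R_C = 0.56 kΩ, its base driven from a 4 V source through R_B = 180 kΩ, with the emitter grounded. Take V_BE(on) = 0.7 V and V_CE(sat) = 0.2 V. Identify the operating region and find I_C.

Assume active. Base-emitter loop: I_B = (V_BB − V_BE)/R_B = (4 − 0.7)/180 = 0.0183 mA.
I_C = β·I_B = 50×0.0183 = 0.917 mA.
V_CE = V_CC − I_C·R_C = 6 − 0.917×0.56 = 5.49 V > V_CE(sat), so the active-region assumption holds.

active; I_C ≈ 0.92 mA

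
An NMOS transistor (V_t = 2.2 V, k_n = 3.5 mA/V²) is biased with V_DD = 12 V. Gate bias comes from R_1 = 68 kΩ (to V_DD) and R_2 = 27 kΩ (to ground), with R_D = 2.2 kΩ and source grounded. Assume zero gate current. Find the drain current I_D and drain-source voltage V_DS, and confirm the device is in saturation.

V_G = V_DD·R_2/(R_1+R_2) = 12×27/95 = 3.41 V. With the source grounded, V_GS = V_G = 3.41 V.
Assume saturation: I_D = (k_n/2)(V_GS − V_t)² = (3.5/2)×(3.41 − 2.2)² = 1.75×1.21² = 2.56 mA.
V_DS = V_DD − I_D·R_D = 12 − 2.56×2.2 = 6.36 V.
Saturation requires V_DS ≥ V_GS − V_t = 1.21 V; 6.36 ≥ 1.21 ✓.

I_D ≈ 2.6 mA, V_DS ≈ 6.4 V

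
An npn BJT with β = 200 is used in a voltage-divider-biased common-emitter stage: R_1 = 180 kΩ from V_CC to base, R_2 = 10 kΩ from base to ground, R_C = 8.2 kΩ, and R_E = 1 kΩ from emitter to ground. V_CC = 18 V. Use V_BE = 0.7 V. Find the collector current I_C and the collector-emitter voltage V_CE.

Thevenize the base divider: V_Th = V_CC·R_2/(R_1+R_2) = 18×10/190 = 0.947 V, R_Th = R_1‖R_2 = 9.47 kΩ.
Base-emitter loop: V_Th = I_B·R_Th + V_BE + (β+1)I_B·R_E, so I_B = (0.947 − 0.7) / (9.47 + 201×1) = 0.00118 mA.
I_C = β·I_B = 200×0.00118 = 0.235 mA, and I_E = (β+1)I_B = 0.236 mA.
V_CE = V_CC − I_C·R_C − I_E·R_E = 18 − 0.235×8.2 − 0.236×1 = 15.8 V.
V_CE = 15.8 V > 0.2 V confirms active-region operation.

I_C ≈ 0.24 mA, V_CE ≈ 16 V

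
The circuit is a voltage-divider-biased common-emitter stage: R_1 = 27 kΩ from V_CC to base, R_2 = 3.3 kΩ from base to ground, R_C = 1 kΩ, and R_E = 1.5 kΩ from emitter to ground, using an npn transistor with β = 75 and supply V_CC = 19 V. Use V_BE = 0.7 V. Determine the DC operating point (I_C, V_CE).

Thevenize the base divider: V_Th = V_CC·R_2/(R_1+R_2) = 19×3.3/30.3 = 2.07 V, R_Th = R_1‖R_2 = 2.94 kΩ.
Base-emitter loop: V_Th = I_B·R_Th + V_BE + (β+1)I_B·R_E, so I_B = (2.07 − 0.7) / (2.94 + 76×1.5) = 0.0117 mA.
I_C = β·I_B = 75×0.0117 = 0.878 mA, and I_E = (β+1)I_B = 0.89 mA.
V_CE = V_CC − I_C·R_C − I_E·R_E = 19 − 0.878×1 − 0.89×1.5 = 16.8 V.
V_CE = 16.8 V > 0.2 V confirms active-region operation.

I_C ≈ 0.88 mA, V_CE ≈ 17 V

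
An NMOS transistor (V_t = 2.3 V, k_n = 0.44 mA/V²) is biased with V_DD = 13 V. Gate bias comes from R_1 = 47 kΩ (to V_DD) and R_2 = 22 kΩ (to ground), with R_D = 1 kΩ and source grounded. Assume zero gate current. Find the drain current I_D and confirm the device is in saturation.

I_D ≈ 0.75 mA

V_G = V_DD·R_2/(R_1+R_2) = 13×22/69 = 4.14 V. With the source grounded, V_GS = V_G = 4.14 V.
Assume saturation: I_D = (k_n/2)(V_GS − V_t)² = (0.44/2)×(4.14 − 2.3)² = 0.22×1.84² = 0.749 mA.
V_DS = V_DD − I_D·R_D = 13 − 0.749×1 = 12.3 V.
Saturation requires V_DS ≥ V_GS − V_t = 1.84 V; 12.3 ≥ 1.84 ✓.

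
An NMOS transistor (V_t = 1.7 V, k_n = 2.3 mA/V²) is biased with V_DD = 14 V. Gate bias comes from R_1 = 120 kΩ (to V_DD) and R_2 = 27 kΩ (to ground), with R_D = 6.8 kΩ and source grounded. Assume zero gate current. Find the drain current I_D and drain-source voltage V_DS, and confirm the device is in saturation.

V_G = V_DD·R_2/(R_1+R_2) = 14×27/147 = 2.57 V. With the source grounded, V_GS = V_G = 2.57 V.
Assume saturation: I_D = (k_n/2)(V_GS − V_t)² = (2.3/2)×(2.57 − 1.7)² = 1.15×0.871² = 0.873 mA.
V_DS = V_DD − I_D·R_D = 14 − 0.873×6.8 = 8.06 V.
Saturation requires V_DS ≥ V_GS − V_t = 0.871 V; 8.06 ≥ 0.871 ✓.

I_D ≈ 0.87 mA, V_DS ≈ 8.1 V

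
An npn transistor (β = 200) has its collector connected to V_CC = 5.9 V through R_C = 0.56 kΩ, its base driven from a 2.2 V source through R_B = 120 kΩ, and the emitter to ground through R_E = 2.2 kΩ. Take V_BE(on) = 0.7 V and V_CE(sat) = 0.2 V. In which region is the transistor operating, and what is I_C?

Assume active. Base-emitter loop: I_B = (V_BB − V_BE)/(R_B + (β+1)R_E) = (2.2 − 0.7)/(120 + 201×2.2) = 0.00267 mA.
I_C = β·I_B = 200×0.00267 = 0.534 mA.
V_CE = V_CC − I_C·R_C − I_E·R_E = 5.9 − 0.534×0.56 − 0.536×2.2 = 4.42 V > V_CE(sat), so the active-region assumption holds.

active; I_C ≈ 0.53 mA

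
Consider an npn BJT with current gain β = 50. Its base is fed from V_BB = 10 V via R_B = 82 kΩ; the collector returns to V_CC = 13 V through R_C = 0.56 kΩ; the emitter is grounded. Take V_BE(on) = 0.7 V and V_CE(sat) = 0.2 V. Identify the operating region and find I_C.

active; I_C ≈ 5.7 mA

Assume active. Base-emitter loop: I_B = (V_BB − V_BE)/R_B = (10 − 0.7)/82 = 0.113 mA.
I_C = β·I_B = 50×0.113 = 5.67 mA.
V_CE = V_CC − I_C·R_C = 13 − 5.67×0.56 = 9.82 V > V_CE(sat), so the active-region assumption holds.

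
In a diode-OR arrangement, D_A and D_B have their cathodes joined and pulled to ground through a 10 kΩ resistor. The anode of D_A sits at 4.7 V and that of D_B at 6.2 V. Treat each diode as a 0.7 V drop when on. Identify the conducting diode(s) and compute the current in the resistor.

Assume both conduct. Then node N would need to be at both 4.7−0.7 = 4 V and 6.2−0.7 = 5.5 V, which is impossible.
Assume only D_B conducts: V_N = 6.2 − 0.7 = 5.5 V, so I_R = 5.5/10 = 0.55 mA.
Check D_A: its anode-to-cathode voltage is 4.7 − 5.5 = -0.8 V < 0.7 V, so it is off. The assumption is consistent.

Only D_B conducts; I_R ≈ 0.55 mA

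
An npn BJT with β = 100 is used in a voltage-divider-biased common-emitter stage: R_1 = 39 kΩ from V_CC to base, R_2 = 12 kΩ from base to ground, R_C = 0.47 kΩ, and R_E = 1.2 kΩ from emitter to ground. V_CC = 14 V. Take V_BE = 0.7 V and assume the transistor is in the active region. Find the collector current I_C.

Thevenize the base divider: V_Th = V_CC·R_2/(R_1+R_2) = 14×12/51 = 3.29 V, R_Th = R_1‖R_2 = 9.18 kΩ.
Base-emitter loop: V_Th = I_B·R_Th + V_BE + (β+1)I_B·R_E, so I_B = (3.29 − 0.7) / (9.18 + 101×1.2) = 0.0199 mA.
I_C = β·I_B = 100×0.0199 = 1.99 mA, and I_E = (β+1)I_B = 2.01 mA.
V_CE = V_CC − I_C·R_C − I_E·R_E = 14 − 1.99×0.47 − 2.01×1.2 = 10.7 V.
V_CE = 10.7 V > 0.2 V confirms active-region operation.

I_C ≈ 2 mA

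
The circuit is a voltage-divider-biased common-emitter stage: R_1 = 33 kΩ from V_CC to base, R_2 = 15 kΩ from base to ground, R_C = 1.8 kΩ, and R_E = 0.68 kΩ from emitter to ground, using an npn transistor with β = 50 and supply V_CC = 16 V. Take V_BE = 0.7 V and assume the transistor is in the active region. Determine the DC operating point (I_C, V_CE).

I_C ≈ 4.8 mA, V_CE ≈ 4.1 V

Thevenize the base divider: V_Th = V_CC·R_2/(R_1+R_2) = 16×15/48 = 5 V, R_Th = R_1‖R_2 = 10.3 kΩ.
Base-emitter loop: V_Th = I_B·R_Th + V_BE + (β+1)I_B·R_E, so I_B = (5 − 0.7) / (10.3 + 51×0.68) = 0.0956 mA.
I_C = β·I_B = 50×0.0956 = 4.78 mA, and I_E = (β+1)I_B = 4.87 mA.
V_CE = V_CC − I_C·R_C − I_E·R_E = 16 − 4.78×1.8 − 4.87×0.68 = 4.08 V.
V_CE = 4.08 V > 0.2 V confirms active-region operation.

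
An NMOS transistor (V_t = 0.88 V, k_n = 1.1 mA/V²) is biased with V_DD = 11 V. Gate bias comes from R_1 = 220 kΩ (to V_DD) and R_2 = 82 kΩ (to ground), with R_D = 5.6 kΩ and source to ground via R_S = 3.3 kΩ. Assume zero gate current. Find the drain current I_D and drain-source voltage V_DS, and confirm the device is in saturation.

I_D ≈ 0.38 mA, V_DS ≈ 7.6 V

V_G = V_DD·R_2/(R_1+R_2) = 11×82/302 = 2.99 V.
Assume saturation: I_D = (k_n/2)(V_GS − V_t)² with V_GS = V_G − I_D·R_S = 2.99 − 3.3·I_D.
Substituting gives 5.99·I_D² − 8.65·I_D + 2.44 = 0, with roots I_D = 0.385 or 1.06 mA.
The root I_D = 1.06 mA gives V_GS = -0.508 V ≤ V_t, so take I_D = 0.385 mA.
Then V_GS = 1.72 V and V_DS = V_DD − I_D(R_D+R_S) = 11 − 0.385×8.9 = 7.57 V.
Saturation requires V_DS ≥ V_GS − V_t = 0.837 V; 7.57 ≥ 0.837 ✓.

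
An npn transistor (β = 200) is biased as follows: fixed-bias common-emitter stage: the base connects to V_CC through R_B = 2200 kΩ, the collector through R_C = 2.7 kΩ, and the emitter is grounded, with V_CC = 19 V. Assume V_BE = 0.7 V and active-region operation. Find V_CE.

V_CE ≈ 15 V

Base loop: V_CC = I_B·R_B + V_BE, so I_B = (19 − 0.7)/2200 kΩ = 0.00832 mA.
In the active region I_C = β·I_B = 200 × 0.00832 = 1.66 mA.
Collector loop: V_CE = V_CC − I_C·R_C = 19 − 1.66×2.7 = 14.5 V.
Since V_CE = 14.5 V > V_CE(sat) ≈ 0.2 V, the transistor is in the active region as assumed.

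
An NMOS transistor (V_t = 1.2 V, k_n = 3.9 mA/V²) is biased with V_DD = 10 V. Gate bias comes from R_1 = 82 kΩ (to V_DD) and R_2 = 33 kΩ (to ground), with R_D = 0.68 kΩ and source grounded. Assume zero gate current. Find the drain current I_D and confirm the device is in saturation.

V_G = V_DD·R_2/(R_1+R_2) = 10×33/115 = 2.87 V. With the source grounded, V_GS = V_G = 2.87 V.
Assume saturation: I_D = (k_n/2)(V_GS − V_t)² = (3.9/2)×(2.87 − 1.2)² = 1.95×1.67² = 5.44 mA.
V_DS = V_DD − I_D·R_D = 10 − 5.44×0.68 = 6.3 V.
Saturation requires V_DS ≥ V_GS − V_t = 1.67 V; 6.3 ≥ 1.67 ✓.

I_D ≈ 5.4 mA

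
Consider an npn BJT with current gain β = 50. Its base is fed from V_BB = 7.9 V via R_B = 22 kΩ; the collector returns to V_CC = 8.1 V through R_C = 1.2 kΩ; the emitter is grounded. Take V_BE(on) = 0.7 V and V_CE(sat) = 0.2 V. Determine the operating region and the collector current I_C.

Assume active: I_B = (7.9 − 0.7)/22 = 0.327 mA, giving I_C = β·I_B = 16.4 mA.
But then V_CE = 8.1 − 16.4×1.2 = -11.5 V < V_CE(sat) = 0.2 V — impossible in the active region.
So the transistor is saturated. With V_CE = 0.2 V, I_C = (V_CC − 0.2)/R_C = 7.9/1.2 = 6.58 mA.
Check: β·I_B = 16.4 mA > I_C = 6.58 mA, confirming saturation.

saturation; I_C ≈ 6.6 mA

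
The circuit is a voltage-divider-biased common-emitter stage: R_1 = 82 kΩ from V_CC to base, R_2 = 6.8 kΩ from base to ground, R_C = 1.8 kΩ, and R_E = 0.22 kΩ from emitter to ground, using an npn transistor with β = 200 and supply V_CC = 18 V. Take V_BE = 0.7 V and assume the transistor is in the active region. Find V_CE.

Thevenize the base divider: V_Th = V_CC·R_2/(R_1+R_2) = 18×6.8/88.8 = 1.38 V, R_Th = R_1‖R_2 = 6.28 kΩ.
Base-emitter loop: V_Th = I_B·R_Th + V_BE + (β+1)I_B·R_E, so I_B = (1.38 − 0.7) / (6.28 + 201×0.22) = 0.0134 mA.
I_C = β·I_B = 200×0.0134 = 2.69 mA, and I_E = (β+1)I_B = 2.7 mA.
V_CE = V_CC − I_C·R_C − I_E·R_E = 18 − 2.69×1.8 − 2.7×0.22 = 12.6 V.
V_CE = 12.6 V > 0.2 V confirms active-region operation.

V_CE ≈ 13 V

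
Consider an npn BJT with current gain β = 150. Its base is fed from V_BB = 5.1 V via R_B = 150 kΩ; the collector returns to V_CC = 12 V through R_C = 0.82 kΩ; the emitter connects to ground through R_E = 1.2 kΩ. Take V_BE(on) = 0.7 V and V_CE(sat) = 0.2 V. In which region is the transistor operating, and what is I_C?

Assume active. Base-emitter loop: I_B = (V_BB − V_BE)/(R_B + (β+1)R_E) = (5.1 − 0.7)/(150 + 151×1.2) = 0.0133 mA.
I_C = β·I_B = 150×0.0133 = 1.99 mA.
V_CE = V_CC − I_C·R_C − I_E·R_E = 12 − 1.99×0.82 − 2.01×1.2 = 7.96 V > V_CE(sat), so the active-region assumption holds.

active; I_C ≈ 2 mA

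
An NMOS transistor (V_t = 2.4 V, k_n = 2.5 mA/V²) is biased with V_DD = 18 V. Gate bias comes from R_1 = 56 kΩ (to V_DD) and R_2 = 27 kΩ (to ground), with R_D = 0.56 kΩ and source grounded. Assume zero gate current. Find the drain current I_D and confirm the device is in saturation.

I_D ≈ 15 mA

V_G = V_DD·R_2/(R_1+R_2) = 18×27/83 = 5.86 V. With the source grounded, V_GS = V_G = 5.86 V.
Assume saturation: I_D = (k_n/2)(V_GS − V_t)² = (2.5/2)×(5.86 − 2.4)² = 1.25×3.46² = 14.9 mA.
V_DS = V_DD − I_D·R_D = 18 − 14.9×0.56 = 9.64 V.
Saturation requires V_DS ≥ V_GS − V_t = 3.46 V; 9.64 ≥ 3.46 ✓.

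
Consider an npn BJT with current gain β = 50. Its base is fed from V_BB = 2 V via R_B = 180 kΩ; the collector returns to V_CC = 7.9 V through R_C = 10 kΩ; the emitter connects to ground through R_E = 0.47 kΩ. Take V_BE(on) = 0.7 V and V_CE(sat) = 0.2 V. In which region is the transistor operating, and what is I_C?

Assume active. Base-emitter loop: I_B = (V_BB − V_BE)/(R_B + (β+1)R_E) = (2 − 0.7)/(180 + 51×0.47) = 0.00637 mA.
I_C = β·I_B = 50×0.00637 = 0.319 mA.
V_CE = V_CC − I_C·R_C − I_E·R_E = 7.9 − 0.319×10 − 0.325×0.47 = 4.56 V > V_CE(sat), so the active-region assumption holds.

active; I_C ≈ 0.32 mA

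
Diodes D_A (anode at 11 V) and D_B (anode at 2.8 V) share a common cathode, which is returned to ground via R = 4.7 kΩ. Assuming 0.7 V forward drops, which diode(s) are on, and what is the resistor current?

Assume both conduct. Then node N would need to be at both 11−0.7 = 10.3 V and 2.8−0.7 = 2.1 V, which is impossible.
Assume only D_A conducts: V_N = 11 − 0.7 = 10.3 V, so I_R = 10.3/4.7 = 2.19 mA.
Check D_B: its anode-to-cathode voltage is 2.8 − 10.3 = -7.5 V < 0.7 V, so it is off. The assumption is consistent.

Only D_A conducts; I_R ≈ 2.2 mA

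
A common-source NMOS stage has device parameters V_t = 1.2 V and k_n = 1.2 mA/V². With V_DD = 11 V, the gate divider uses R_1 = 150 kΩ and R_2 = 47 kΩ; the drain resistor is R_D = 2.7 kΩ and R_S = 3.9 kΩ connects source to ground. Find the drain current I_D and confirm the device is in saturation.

I_D ≈ 0.21 mA

V_G = V_DD·R_2/(R_1+R_2) = 11×47/197 = 2.62 V.
Assume saturation: I_D = (k_n/2)(V_GS − V_t)² with V_GS = V_G − I_D·R_S = 2.62 − 3.9·I_D.
Substituting gives 9.13·I_D² − 7.67·I_D + 1.22 = 0, with roots I_D = 0.213 or 0.627 mA.
The root I_D = 0.627 mA gives V_GS = 0.177 V ≤ V_t, so take I_D = 0.213 mA.
Then V_GS = 1.8 V and V_DS = V_DD − I_D(R_D+R_S) = 11 − 0.213×6.6 = 9.6 V.
Saturation requires V_DS ≥ V_GS − V_t = 0.595 V; 9.6 ≥ 0.595 ✓.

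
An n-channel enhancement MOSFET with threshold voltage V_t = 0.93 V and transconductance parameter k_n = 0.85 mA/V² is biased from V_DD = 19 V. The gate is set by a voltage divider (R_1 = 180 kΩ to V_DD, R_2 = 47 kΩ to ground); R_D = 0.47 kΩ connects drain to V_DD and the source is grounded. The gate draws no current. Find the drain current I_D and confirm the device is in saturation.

I_D ≈ 3.8 mA

V_G = V_DD·R_2/(R_1+R_2) = 19×47/227 = 3.93 V. With the source grounded, V_GS = V_G = 3.93 V.
Assume saturation: I_D = (k_n/2)(V_GS − V_t)² = (0.85/2)×(3.93 − 0.93)² = 0.425×3² = 3.84 mA.
V_DS = V_DD − I_D·R_D = 19 − 3.84×0.47 = 17.2 V.
Saturation requires V_DS ≥ V_GS − V_t = 3 V; 17.2 ≥ 3 ✓.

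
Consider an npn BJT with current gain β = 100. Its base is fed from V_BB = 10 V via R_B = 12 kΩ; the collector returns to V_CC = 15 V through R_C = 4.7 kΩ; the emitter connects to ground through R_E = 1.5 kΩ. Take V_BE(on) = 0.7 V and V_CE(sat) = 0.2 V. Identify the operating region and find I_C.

saturation; I_C ≈ 2.3 mA

Assume active: I_B = (10 − 0.7)/(12 + 101×1.5) = 0.0569 mA, I_C = β·I_B = 5.69 mA.
Then V_CE = 15 − 5.69×4.7 − 5.74×1.5 = -20.4 V < 0.2 V — the active assumption fails.
Re-solve with V_CE = 0.2 V. KCL at the emitter: V_E/R_E = (V_BB−0.7−V_E)/R_B + (V_CC−0.2−V_E)/R_C, giving V_E = 4.08 V.
I_C = (V_CC − 0.2 − V_E)/R_C = (14.8 − 4.08)/4.7 = 2.28 mA.
Check: I_B = (9.3 − 4.08)/12 = 0.435 mA, and β·I_B = 43.5 mA > I_C, confirming saturation.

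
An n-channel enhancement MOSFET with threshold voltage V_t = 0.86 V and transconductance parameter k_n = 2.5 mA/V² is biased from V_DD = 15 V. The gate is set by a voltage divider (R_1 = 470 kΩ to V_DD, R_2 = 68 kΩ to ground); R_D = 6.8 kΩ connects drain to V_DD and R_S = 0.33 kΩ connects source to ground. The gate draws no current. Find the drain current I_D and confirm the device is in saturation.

V_G = V_DD·R_2/(R_1+R_2) = 15×68/538 = 1.9 V.
Assume saturation: I_D = (k_n/2)(V_GS − V_t)² with V_GS = V_G − I_D·R_S = 1.9 − 0.33·I_D.
Substituting gives 0.136·I_D² − 1.85·I_D + 1.34 = 0, with roots I_D = 0.766 or 12.9 mA.
The root I_D = 12.9 mA gives V_GS = -2.35 V ≤ V_t, so take I_D = 0.766 mA.
Then V_GS = 1.64 V and V_DS = V_DD − I_D(R_D+R_S) = 15 − 0.766×7.13 = 9.54 V.
Saturation requires V_DS ≥ V_GS − V_t = 0.783 V; 9.54 ≥ 0.783 ✓.

I_D ≈ 0.77 mA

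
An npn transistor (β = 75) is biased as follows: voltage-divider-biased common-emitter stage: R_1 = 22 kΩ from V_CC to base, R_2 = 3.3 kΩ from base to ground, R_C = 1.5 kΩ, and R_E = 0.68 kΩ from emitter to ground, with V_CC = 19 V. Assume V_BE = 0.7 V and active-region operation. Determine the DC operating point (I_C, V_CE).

I_C ≈ 2.4 mA, V_CE ≈ 14 V

Thevenize the base divider: V_Th = V_CC·R_2/(R_1+R_2) = 19×3.3/25.3 = 2.48 V, R_Th = R_1‖R_2 = 2.87 kΩ.
Base-emitter loop: V_Th = I_B·R_Th + V_BE + (β+1)I_B·R_E, so I_B = (2.48 − 0.7) / (2.87 + 76×0.68) = 0.0326 mA.
I_C = β·I_B = 75×0.0326 = 2.44 mA, and I_E = (β+1)I_B = 2.48 mA.
V_CE = V_CC − I_C·R_C − I_E·R_E = 19 − 2.44×1.5 − 2.48×0.68 = 13.6 V.
V_CE = 13.6 V > 0.2 V confirms active-region operation.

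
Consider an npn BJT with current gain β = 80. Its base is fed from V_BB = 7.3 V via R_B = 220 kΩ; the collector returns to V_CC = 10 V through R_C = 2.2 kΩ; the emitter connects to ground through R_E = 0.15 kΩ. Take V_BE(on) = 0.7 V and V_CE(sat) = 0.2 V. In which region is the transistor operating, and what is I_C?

active; I_C ≈ 2.3 mA

Assume active. Base-emitter loop: I_B = (V_BB − V_BE)/(R_B + (β+1)R_E) = (7.3 − 0.7)/(220 + 81×0.15) = 0.0284 mA.
I_C = β·I_B = 80×0.0284 = 2.27 mA.
V_CE = V_CC − I_C·R_C − I_E·R_E = 10 − 2.27×2.2 − 2.3×0.15 = 4.65 V > V_CE(sat), so the active-region assumption holds.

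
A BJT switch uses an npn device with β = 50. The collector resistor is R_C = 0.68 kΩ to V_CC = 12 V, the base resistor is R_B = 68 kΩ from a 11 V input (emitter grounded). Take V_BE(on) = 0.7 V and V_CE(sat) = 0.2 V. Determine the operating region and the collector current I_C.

active; I_C ≈ 7.6 mA

Assume active. Base-emitter loop: I_B = (V_BB − V_BE)/R_B = (11 − 0.7)/68 = 0.151 mA.
I_C = β·I_B = 50×0.151 = 7.57 mA.
V_CE = V_CC − I_C·R_C = 12 − 7.57×0.68 = 6.85 V > V_CE(sat), so the active-region assumption holds.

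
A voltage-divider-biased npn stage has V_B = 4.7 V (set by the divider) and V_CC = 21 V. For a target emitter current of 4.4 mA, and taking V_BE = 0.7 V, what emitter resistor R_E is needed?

R_E ≈ 0.91 kΩ

V_E = V_B − V_BE = 4.7 − 0.7 = 4 V.
R_E = V_E / I_E = 4 / 4.4 = 0.909 kΩ.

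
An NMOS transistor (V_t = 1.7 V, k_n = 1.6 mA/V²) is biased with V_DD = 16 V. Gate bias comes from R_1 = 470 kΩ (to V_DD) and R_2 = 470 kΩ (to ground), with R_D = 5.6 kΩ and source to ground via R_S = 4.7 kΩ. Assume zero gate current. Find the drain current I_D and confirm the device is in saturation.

I_D ≈ 1.1 mA

V_G = V_DD·R_2/(R_1+R_2) = 16×470/940 = 8 V.
Assume saturation: I_D = (k_n/2)(V_GS − V_t)² with V_GS = V_G − I_D·R_S = 8 − 4.7·I_D.
Substituting gives 17.7·I_D² − 48.4·I_D + 31.8 = 0, with roots I_D = 1.09 or 1.65 mA.
The root I_D = 1.65 mA gives V_GS = 0.266 V ≤ V_t, so take I_D = 1.09 mA.
Then V_GS = 2.87 V and V_DS = V_DD − I_D(R_D+R_S) = 16 − 1.09×10.3 = 4.75 V.
Saturation requires V_DS ≥ V_GS − V_t = 1.17 V; 4.75 ≥ 1.17 ✓.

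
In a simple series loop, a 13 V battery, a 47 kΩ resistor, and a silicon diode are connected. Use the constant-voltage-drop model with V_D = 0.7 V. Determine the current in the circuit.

KVL around the loop: 13 = V_D + I·R = 0.7 + I × 47 kΩ.
So I = (13 − 0.7) / 47 kΩ = 12.3 / 47 = 0.262 mA.

I ≈ 0.26 mA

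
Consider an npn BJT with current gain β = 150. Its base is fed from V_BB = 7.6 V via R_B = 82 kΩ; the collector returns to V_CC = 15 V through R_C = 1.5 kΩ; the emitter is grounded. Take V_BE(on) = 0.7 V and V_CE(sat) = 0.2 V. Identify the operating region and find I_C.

Assume active: I_B = (7.6 − 0.7)/82 = 0.0841 mA, giving I_C = β·I_B = 12.6 mA.
But then V_CE = 15 − 12.6×1.5 = -3.93 V < V_CE(sat) = 0.2 V — impossible in the active region.
So the transistor is saturated. With V_CE = 0.2 V, I_C = (V_CC − 0.2)/R_C = 14.8/1.5 = 9.87 mA.
Check: β·I_B = 12.6 mA > I_C = 9.87 mA, confirming saturation.

saturation; I_C ≈ 9.9 mA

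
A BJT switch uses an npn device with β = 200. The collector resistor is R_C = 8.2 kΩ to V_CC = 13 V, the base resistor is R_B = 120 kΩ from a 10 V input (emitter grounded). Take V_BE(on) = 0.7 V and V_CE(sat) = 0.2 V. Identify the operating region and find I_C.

saturation; I_C ≈ 1.6 mA

Assume active: I_B = (10 − 0.7)/120 = 0.0775 mA, giving I_C = β·I_B = 15.5 mA.
But then V_CE = 13 − 15.5×8.2 = -114 V < V_CE(sat) = 0.2 V — impossible in the active region.
So the transistor is saturated. With V_CE = 0.2 V, I_C = (V_CC − 0.2)/R_C = 12.8/8.2 = 1.56 mA.
Check: β·I_B = 15.5 mA > I_C = 1.56 mA, confirming saturation.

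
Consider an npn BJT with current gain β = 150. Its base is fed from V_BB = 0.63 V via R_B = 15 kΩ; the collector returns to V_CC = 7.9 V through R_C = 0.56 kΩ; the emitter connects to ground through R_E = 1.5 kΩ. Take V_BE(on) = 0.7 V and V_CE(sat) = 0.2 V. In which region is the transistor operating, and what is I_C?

V_BB = 0.63 V ≤ V_BE(on) = 0.7 V, so the base-emitter junction is not forward biased.
The transistor is in cutoff: I_B = I_C = 0.

cutoff; I_C ≈ 0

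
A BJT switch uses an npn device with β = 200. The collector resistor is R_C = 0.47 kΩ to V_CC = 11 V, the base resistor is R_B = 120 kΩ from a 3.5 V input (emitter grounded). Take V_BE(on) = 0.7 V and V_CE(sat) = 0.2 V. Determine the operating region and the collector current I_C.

active; I_C ≈ 4.7 mA

Assume active. Base-emitter loop: I_B = (V_BB − V_BE)/R_B = (3.5 − 0.7)/120 = 0.0233 mA.
I_C = β·I_B = 200×0.0233 = 4.67 mA.
V_CE = V_CC − I_C·R_C = 11 − 4.67×0.47 = 8.81 V > V_CE(sat), so the active-region assumption holds.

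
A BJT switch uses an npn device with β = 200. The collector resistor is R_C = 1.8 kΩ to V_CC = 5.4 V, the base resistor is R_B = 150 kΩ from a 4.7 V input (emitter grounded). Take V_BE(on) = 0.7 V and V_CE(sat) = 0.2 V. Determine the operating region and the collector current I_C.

Assume active: I_B = (4.7 − 0.7)/150 = 0.0267 mA, giving I_C = β·I_B = 5.33 mA.
But then V_CE = 5.4 − 5.33×1.8 = -4.2 V < V_CE(sat) = 0.2 V — impossible in the active region.
So the transistor is saturated. With V_CE = 0.2 V, I_C = (V_CC − 0.2)/R_C = 5.2/1.8 = 2.89 mA.
Check: β·I_B = 5.33 mA > I_C = 2.89 mA, confirming saturation.

saturation; I_C ≈ 2.9 mA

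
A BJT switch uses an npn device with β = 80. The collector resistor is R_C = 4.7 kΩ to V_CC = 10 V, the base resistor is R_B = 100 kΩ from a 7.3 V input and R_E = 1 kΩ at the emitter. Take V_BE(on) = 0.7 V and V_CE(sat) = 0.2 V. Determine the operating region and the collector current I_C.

Assume active: I_B = (7.3 − 0.7)/(100 + 81×1) = 0.0365 mA, I_C = β·I_B = 2.92 mA.
Then V_CE = 10 − 2.92×4.7 − 2.95×1 = -6.66 V < 0.2 V — the active assumption fails.
Re-solve with V_CE = 0.2 V. KCL at the emitter: V_E/R_E = (V_BB−0.7−V_E)/R_B + (V_CC−0.2−V_E)/R_C, giving V_E = 1.76 V.
I_C = (V_CC − 0.2 − V_E)/R_C = (9.8 − 1.76)/4.7 = 1.71 mA.
Check: I_B = (6.6 − 1.76)/100 = 0.0484 mA, and β·I_B = 3.87 mA > I_C, confirming saturation.

saturation; I_C ≈ 1.7 mA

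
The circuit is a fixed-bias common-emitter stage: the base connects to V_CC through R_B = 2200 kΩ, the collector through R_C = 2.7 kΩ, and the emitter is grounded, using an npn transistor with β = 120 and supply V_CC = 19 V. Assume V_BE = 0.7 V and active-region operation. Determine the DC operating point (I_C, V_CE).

I_C ≈ 1 mA, V_CE ≈ 16 V

Base loop: V_CC = I_B·R_B + V_BE, so I_B = (19 − 0.7)/2200 kΩ = 0.00832 mA.
In the active region I_C = β·I_B = 120 × 0.00832 = 0.998 mA.
Collector loop: V_CE = V_CC − I_C·R_C = 19 − 0.998×2.7 = 16.3 V.
Since V_CE = 16.3 V > V_CE(sat) ≈ 0.2 V, the transistor is in the active region as assumed.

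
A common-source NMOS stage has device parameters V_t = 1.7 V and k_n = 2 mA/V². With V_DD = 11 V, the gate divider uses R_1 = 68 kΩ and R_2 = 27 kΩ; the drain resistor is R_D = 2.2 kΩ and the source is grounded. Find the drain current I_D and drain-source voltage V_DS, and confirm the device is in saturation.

I_D ≈ 2 mA, V_DS ≈ 6.5 V

V_G = V_DD·R_2/(R_1+R_2) = 11×27/95 = 3.13 V. With the source grounded, V_GS = V_G = 3.13 V.
Assume saturation: I_D = (k_n/2)(V_GS − V_t)² = (2/2)×(3.13 − 1.7)² = 1×1.43² = 2.03 mA.
V_DS = V_DD − I_D·R_D = 11 − 2.03×2.2 = 6.52 V.
Saturation requires V_DS ≥ V_GS − V_t = 1.43 V; 6.52 ≥ 1.43 ✓.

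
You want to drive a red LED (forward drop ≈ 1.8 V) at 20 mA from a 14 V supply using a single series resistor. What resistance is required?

R ≈ 0.61 kΩ

The resistor drops V_S − V_D = 14 − 1.8 = 12.2 V at 20 mA.
R = 12.2 V / 20 mA = 0.61 kΩ.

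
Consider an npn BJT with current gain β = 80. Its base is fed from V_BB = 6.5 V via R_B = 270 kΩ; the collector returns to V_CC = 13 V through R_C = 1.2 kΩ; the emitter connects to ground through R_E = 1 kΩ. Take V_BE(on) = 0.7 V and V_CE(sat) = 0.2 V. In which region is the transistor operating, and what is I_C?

active; I_C ≈ 1.3 mA

Assume active. Base-emitter loop: I_B = (V_BB − V_BE)/(R_B + (β+1)R_E) = (6.5 − 0.7)/(270 + 81×1) = 0.0165 mA.
I_C = β·I_B = 80×0.0165 = 1.32 mA.
V_CE = V_CC − I_C·R_C − I_E·R_E = 13 − 1.32×1.2 − 1.34×1 = 10.1 V > V_CE(sat), so the active-region assumption holds.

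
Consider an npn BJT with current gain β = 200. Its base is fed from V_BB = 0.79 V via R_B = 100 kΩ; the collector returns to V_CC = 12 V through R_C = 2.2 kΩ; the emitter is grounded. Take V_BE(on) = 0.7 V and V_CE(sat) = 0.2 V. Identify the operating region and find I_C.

active; I_C ≈ 0.18 mA

Assume active. Base-emitter loop: I_B = (V_BB − V_BE)/R_B = (0.79 − 0.7)/100 = 0.0009 mA.
I_C = β·I_B = 200×0.0009 = 0.18 mA.
V_CE = V_CC − I_C·R_C = 12 − 0.18×2.2 = 11.6 V > V_CE(sat), so the active-region assumption holds.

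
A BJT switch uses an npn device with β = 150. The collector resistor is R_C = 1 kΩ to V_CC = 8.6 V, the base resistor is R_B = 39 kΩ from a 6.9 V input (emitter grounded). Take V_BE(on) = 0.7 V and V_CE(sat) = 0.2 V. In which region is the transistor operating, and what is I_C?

Assume active: I_B = (6.9 − 0.7)/39 = 0.159 mA, giving I_C = β·I_B = 23.8 mA.
But then V_CE = 8.6 − 23.8×1 = -15.2 V < V_CE(sat) = 0.2 V — impossible in the active region.
So the transistor is saturated. With V_CE = 0.2 V, I_C = (V_CC − 0.2)/R_C = 8.4/1 = 8.4 mA.
Check: β·I_B = 23.8 mA > I_C = 8.4 mA, confirming saturation.

saturation; I_C ≈ 8.4 mA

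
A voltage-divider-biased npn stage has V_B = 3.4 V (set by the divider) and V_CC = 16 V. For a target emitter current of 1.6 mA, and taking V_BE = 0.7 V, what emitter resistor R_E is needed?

V_E = V_B − V_BE = 3.4 − 0.7 = 2.7 V.
R_E = V_E / I_E = 2.7 / 1.6 = 1.69 kΩ.

R_E ≈ 1.7 kΩ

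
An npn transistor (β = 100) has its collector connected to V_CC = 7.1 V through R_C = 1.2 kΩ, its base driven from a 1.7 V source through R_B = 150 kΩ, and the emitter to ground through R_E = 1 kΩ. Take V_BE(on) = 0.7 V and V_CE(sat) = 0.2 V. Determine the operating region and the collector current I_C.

Assume active. Base-emitter loop: I_B = (V_BB − V_BE)/(R_B + (β+1)R_E) = (1.7 − 0.7)/(150 + 101×1) = 0.00398 mA.
I_C = β·I_B = 100×0.00398 = 0.398 mA.
V_CE = V_CC − I_C·R_C − I_E·R_E = 7.1 − 0.398×1.2 − 0.402×1 = 6.22 V > V_CE(sat), so the active-region assumption holds.

active; I_C ≈ 0.4 mA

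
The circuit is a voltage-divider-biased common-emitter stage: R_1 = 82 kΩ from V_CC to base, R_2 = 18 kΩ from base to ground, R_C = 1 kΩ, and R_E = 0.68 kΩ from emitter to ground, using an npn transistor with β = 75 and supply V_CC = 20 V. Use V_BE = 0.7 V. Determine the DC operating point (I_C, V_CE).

I_C ≈ 3.3 mA, V_CE ≈ 14 V

Thevenize the base divider: V_Th = V_CC·R_2/(R_1+R_2) = 20×18/100 = 3.6 V, R_Th = R_1‖R_2 = 14.8 kΩ.
Base-emitter loop: V_Th = I_B·R_Th + V_BE + (β+1)I_B·R_E, so I_B = (3.6 − 0.7) / (14.8 + 76×0.68) = 0.0436 mA.
I_C = β·I_B = 75×0.0436 = 3.27 mA, and I_E = (β+1)I_B = 3.32 mA.
V_CE = V_CC − I_C·R_C − I_E·R_E = 20 − 3.27×1 − 3.32×0.68 = 14.5 V.
V_CE = 14.5 V > 0.2 V confirms active-region operation.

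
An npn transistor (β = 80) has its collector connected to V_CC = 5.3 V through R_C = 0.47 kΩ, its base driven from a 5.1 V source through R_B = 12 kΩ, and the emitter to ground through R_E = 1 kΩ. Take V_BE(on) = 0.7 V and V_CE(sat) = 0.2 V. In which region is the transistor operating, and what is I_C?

saturation; I_C ≈ 3.4 mA

Assume active: I_B = (5.1 − 0.7)/(12 + 81×1) = 0.0473 mA, I_C = β·I_B = 3.78 mA.
Then V_CE = 5.3 − 3.78×0.47 − 3.83×1 = -0.311 V < 0.2 V — the active assumption fails.
Re-solve with V_CE = 0.2 V. KCL at the emitter: V_E/R_E = (V_BB−0.7−V_E)/R_B + (V_CC−0.2−V_E)/R_C, giving V_E = 3.49 V.
I_C = (V_CC − 0.2 − V_E)/R_C = (5.1 − 3.49)/0.47 = 3.42 mA.
Check: I_B = (4.4 − 3.49)/12 = 0.0755 mA, and β·I_B = 6.04 mA > I_C, confirming saturation.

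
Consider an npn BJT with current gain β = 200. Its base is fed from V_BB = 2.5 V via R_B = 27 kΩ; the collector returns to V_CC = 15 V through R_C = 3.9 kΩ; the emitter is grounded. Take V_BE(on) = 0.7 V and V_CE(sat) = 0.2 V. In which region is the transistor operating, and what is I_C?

saturation; I_C ≈ 3.8 mA

Assume active: I_B = (2.5 − 0.7)/27 = 0.0667 mA, giving I_C = β·I_B = 13.3 mA.
But then V_CE = 15 − 13.3×3.9 = -37 V < V_CE(sat) = 0.2 V — impossible in the active region.
So the transistor is saturated. With V_CE = 0.2 V, I_C = (V_CC − 0.2)/R_C = 14.8/3.9 = 3.79 mA.
Check: β·I_B = 13.3 mA > I_C = 3.79 mA, confirming saturation.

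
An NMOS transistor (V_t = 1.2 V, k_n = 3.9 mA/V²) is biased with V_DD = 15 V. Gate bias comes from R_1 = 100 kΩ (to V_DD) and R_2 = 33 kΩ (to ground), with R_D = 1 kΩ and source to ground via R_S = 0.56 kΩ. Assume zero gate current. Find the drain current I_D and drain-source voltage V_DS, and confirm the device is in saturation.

I_D ≈ 2.5 mA, V_DS ≈ 11 V

V_G = V_DD·R_2/(R_1+R_2) = 15×33/133 = 3.72 V.
Assume saturation: I_D = (k_n/2)(V_GS − V_t)² with V_GS = V_G − I_D·R_S = 3.72 − 0.56·I_D.
Substituting gives 0.612·I_D² − 6.51·I_D + 12.4 = 0, with roots I_D = 2.49 or 8.16 mA.
The root I_D = 8.16 mA gives V_GS = -0.845 V ≤ V_t, so take I_D = 2.49 mA.
Then V_GS = 2.33 V and V_DS = V_DD − I_D(R_D+R_S) = 15 − 2.49×1.56 = 11.1 V.
Saturation requires V_DS ≥ V_GS − V_t = 1.13 V; 11.1 ≥ 1.13 ✓.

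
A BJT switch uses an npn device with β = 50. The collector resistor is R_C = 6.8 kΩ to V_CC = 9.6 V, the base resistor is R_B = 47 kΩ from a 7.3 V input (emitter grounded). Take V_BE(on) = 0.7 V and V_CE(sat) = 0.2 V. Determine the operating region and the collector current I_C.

saturation; I_C ≈ 1.4 mA

Assume active: I_B = (7.3 − 0.7)/47 = 0.14 mA, giving I_C = β·I_B = 7.02 mA.
But then V_CE = 9.6 − 7.02×6.8 = -38.1 V < V_CE(sat) = 0.2 V — impossible in the active region.
So the transistor is saturated. With V_CE = 0.2 V, I_C = (V_CC − 0.2)/R_C = 9.4/6.8 = 1.38 mA.
Check: β·I_B = 7.02 mA > I_C = 1.38 mA, confirming saturation.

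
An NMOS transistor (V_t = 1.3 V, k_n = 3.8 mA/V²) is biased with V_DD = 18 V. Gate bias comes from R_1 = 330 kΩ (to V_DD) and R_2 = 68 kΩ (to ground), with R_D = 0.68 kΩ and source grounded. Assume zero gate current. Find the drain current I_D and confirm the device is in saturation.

V_G = V_DD·R_2/(R_1+R_2) = 18×68/398 = 3.08 V. With the source grounded, V_GS = V_G = 3.08 V.
Assume saturation: I_D = (k_n/2)(V_GS − V_t)² = (3.8/2)×(3.08 − 1.3)² = 1.9×1.78² = 5.99 mA.
V_DS = V_DD − I_D·R_D = 18 − 5.99×0.68 = 13.9 V.
Saturation requires V_DS ≥ V_GS − V_t = 1.78 V; 13.9 ≥ 1.78 ✓.

I_D ≈ 6 mA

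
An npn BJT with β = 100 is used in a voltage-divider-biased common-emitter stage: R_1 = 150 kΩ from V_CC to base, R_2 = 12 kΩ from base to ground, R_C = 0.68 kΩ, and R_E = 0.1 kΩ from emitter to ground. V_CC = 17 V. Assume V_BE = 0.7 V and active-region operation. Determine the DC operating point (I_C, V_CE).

Thevenize the base divider: V_Th = V_CC·R_2/(R_1+R_2) = 17×12/162 = 1.26 V, R_Th = R_1‖R_2 = 11.1 kΩ.
Base-emitter loop: V_Th = I_B·R_Th + V_BE + (β+1)I_B·R_E, so I_B = (1.26 − 0.7) / (11.1 + 101×0.1) = 0.0264 mA.
I_C = β·I_B = 100×0.0264 = 2.64 mA, and I_E = (β+1)I_B = 2.66 mA.
V_CE = V_CC − I_C·R_C − I_E·R_E = 17 − 2.64×0.68 − 2.66×0.1 = 14.9 V.
V_CE = 14.9 V > 0.2 V confirms active-region operation.

I_C ≈ 2.6 mA, V_CE ≈ 15 V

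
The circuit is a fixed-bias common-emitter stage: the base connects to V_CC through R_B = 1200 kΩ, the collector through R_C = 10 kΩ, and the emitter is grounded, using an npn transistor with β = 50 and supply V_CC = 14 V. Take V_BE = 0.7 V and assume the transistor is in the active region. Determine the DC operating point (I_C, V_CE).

I_C ≈ 0.55 mA, V_CE ≈ 8.5 V

Base loop: V_CC = I_B·R_B + V_BE, so I_B = (14 − 0.7)/1200 kΩ = 0.0111 mA.
In the active region I_C = β·I_B = 50 × 0.0111 = 0.554 mA.
Collector loop: V_CE = V_CC − I_C·R_C = 14 − 0.554×10 = 8.46 V.
Since V_CE = 8.46 V > V_CE(sat) ≈ 0.2 V, the transistor is in the active region as assumed.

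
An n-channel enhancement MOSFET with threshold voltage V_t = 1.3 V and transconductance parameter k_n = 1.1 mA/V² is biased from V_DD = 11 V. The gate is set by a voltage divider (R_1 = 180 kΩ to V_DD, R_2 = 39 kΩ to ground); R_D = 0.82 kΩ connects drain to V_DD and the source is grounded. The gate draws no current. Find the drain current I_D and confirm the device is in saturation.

I_D ≈ 0.24 mA

V_G = V_DD·R_2/(R_1+R_2) = 11×39/219 = 1.96 V. With the source grounded, V_GS = V_G = 1.96 V.
Assume saturation: I_D = (k_n/2)(V_GS − V_t)² = (1.1/2)×(1.96 − 1.3)² = 0.55×0.659² = 0.239 mA.
V_DS = V_DD − I_D·R_D = 11 − 0.239×0.82 = 10.8 V.
Saturation requires V_DS ≥ V_GS − V_t = 0.659 V; 10.8 ≥ 0.659 ✓.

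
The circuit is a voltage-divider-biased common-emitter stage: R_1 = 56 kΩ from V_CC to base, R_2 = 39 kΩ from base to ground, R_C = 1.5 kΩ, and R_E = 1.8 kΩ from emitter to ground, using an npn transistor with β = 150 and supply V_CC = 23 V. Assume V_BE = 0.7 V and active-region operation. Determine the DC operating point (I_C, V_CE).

I_C ≈ 4.4 mA, V_CE ≈ 8.3 V

Thevenize the base divider: V_Th = V_CC·R_2/(R_1+R_2) = 23×39/95 = 9.44 V, R_Th = R_1‖R_2 = 23 kΩ.
Base-emitter loop: V_Th = I_B·R_Th + V_BE + (β+1)I_B·R_E, so I_B = (9.44 − 0.7) / (23 + 151×1.8) = 0.0297 mA.
I_C = β·I_B = 150×0.0297 = 4.45 mA, and I_E = (β+1)I_B = 4.48 mA.
V_CE = V_CC − I_C·R_C − I_E·R_E = 23 − 4.45×1.5 − 4.48×1.8 = 8.27 V.
V_CE = 8.27 V > 0.2 V confirms active-region operation.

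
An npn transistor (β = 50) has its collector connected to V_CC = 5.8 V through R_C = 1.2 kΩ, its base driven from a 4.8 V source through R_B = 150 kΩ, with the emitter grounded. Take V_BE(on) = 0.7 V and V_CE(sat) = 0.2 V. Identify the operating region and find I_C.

active; I_C ≈ 1.4 mA

Assume active. Base-emitter loop: I_B = (V_BB − V_BE)/R_B = (4.8 − 0.7)/150 = 0.0273 mA.
I_C = β·I_B = 50×0.0273 = 1.37 mA.
V_CE = V_CC − I_C·R_C = 5.8 − 1.37×1.2 = 4.16 V > V_CE(sat), so the active-region assumption holds.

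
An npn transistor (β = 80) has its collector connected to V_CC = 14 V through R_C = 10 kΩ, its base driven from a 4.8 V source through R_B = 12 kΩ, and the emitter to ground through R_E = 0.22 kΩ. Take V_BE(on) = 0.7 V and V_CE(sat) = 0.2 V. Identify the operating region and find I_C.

saturation; I_C ≈ 1.3 mA

Assume active: I_B = (4.8 − 0.7)/(12 + 81×0.22) = 0.137 mA, I_C = β·I_B = 11 mA.
Then V_CE = 14 − 11×10 − 11.1×0.22 = -98.4 V < 0.2 V — the active assumption fails.
Re-solve with V_CE = 0.2 V. KCL at the emitter: V_E/R_E = (V_BB−0.7−V_E)/R_B + (V_CC−0.2−V_E)/R_C, giving V_E = 0.364 V.
I_C = (V_CC − 0.2 − V_E)/R_C = (13.8 − 0.364)/10 = 1.34 mA.
Check: I_B = (4.1 − 0.364)/12 = 0.311 mA, and β·I_B = 24.9 mA > I_C, confirming saturation.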